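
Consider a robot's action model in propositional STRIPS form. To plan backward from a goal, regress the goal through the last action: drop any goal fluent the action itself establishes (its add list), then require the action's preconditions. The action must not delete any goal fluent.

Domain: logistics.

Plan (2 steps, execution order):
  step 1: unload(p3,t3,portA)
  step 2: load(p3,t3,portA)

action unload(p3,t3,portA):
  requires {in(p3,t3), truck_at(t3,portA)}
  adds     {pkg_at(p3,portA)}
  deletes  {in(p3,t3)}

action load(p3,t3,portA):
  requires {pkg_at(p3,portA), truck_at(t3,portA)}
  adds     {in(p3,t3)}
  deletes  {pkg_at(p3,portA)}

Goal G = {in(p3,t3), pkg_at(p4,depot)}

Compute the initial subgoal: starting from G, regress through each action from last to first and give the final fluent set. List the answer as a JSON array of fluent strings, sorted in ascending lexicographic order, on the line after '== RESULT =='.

Work backward from the goal:
  through step 2 (load(p3,t3,portA)): drop {in(p3,t3)}, keep {pkg_at(p4,depot)}, require {pkg_at(p3,portA), truck_at(t3,portA)}
    → {pkg_at(p3,portA), pkg_at(p4,depot), truck_at(t3,portA)}
  through step 1 (unload(p3,t3,portA)): drop {pkg_at(p3,portA)}, keep {pkg_at(p4,depot), truck_at(t3,portA)}, require {in(p3,t3), truck_at(t3,portA)}
    → {in(p3,t3), pkg_at(p4,depot), truck_at(t3,portA)}

== RESULT ==
["in(p3,t3)", "pkg_at(p4,depot)", "truck_at(t3,portA)"]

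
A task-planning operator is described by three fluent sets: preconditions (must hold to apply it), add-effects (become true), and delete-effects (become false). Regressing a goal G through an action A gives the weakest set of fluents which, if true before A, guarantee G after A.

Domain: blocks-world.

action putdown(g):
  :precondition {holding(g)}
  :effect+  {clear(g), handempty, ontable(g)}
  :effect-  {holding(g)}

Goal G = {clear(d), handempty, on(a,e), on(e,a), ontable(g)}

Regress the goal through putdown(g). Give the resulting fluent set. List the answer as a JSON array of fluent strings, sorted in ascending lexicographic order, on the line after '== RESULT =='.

Regress:
  G ∩ del = {}  (empty — regression defined)
  G \ add = {clear(d), handempty, on(a,e), on(e,a), ontable(g)} \ {clear(g), handempty, ontable(g)} = {clear(d), on(a,e), on(e,a)}
  ∪ pre   = {clear(d), on(a,e), on(e,a)} ∪ {holding(g)}
          = {clear(d), holding(g), on(a,e), on(e,a)}

== RESULT ==
["clear(d)", "holding(g)", "on(a,e)", "on(e,a)"]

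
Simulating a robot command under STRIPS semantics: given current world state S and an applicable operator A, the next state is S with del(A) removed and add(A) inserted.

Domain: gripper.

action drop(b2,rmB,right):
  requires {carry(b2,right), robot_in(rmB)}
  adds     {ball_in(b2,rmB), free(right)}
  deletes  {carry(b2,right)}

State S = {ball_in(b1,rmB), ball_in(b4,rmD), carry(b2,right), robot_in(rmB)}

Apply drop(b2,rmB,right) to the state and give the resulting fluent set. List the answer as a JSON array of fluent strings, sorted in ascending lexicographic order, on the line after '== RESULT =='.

Progress:
  pre ⊆ S: {carry(b2,right), robot_in(rmB)} ⊆ S  — applicable
  S \ del = {ball_in(b1,rmB), ball_in(b4,rmD), robot_in(rmB)}
  ∪ add   = {ball_in(b1,rmB), ball_in(b2,rmB), ball_in(b4,rmD), free(right), robot_in(rmB)}

== RESULT ==
["ball_in(b1,rmB)", "ball_in(b2,rmB)", "ball_in(b4,rmD)", "free(right)", "robot_in(rmB)"]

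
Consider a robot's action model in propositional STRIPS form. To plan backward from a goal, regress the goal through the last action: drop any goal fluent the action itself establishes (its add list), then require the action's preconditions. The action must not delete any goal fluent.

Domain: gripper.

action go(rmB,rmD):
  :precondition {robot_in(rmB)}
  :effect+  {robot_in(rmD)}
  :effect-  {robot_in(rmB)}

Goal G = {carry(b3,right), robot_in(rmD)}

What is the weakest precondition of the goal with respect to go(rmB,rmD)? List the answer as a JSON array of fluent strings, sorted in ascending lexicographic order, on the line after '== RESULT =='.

Regress:
  G ∩ del = {}  (empty — regression defined)
  G \ add = {carry(b3,right), robot_in(rmD)} \ {robot_in(rmD)} = {carry(b3,right)}
  ∪ pre   = {carry(b3,right)} ∪ {robot_in(rmB)}
          = {carry(b3,right), robot_in(rmB)}

== RESULT ==
["carry(b3,right)", "robot_in(rmB)"]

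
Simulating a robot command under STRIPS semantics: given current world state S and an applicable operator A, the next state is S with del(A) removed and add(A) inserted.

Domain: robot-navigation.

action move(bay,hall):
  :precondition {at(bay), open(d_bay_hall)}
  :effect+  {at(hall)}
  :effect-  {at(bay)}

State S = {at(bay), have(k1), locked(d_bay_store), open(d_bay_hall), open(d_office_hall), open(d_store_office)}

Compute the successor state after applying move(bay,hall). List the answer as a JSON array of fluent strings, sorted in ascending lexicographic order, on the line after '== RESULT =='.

Progress:
  pre ⊆ S: {at(bay), open(d_bay_hall)} ⊆ S  — applicable
  S \ del = {have(k1), locked(d_bay_store), open(d_bay_hall), open(d_office_hall), open(d_store_office)}
  ∪ add   = {at(hall), have(k1), locked(d_bay_store), open(d_bay_hall), open(d_office_hall), open(d_store_office)}

== RESULT ==
["at(hall)", "have(k1)", "locked(d_bay_store)", "open(d_bay_hall)", "open(d_office_hall)", "open(d_store_office)"]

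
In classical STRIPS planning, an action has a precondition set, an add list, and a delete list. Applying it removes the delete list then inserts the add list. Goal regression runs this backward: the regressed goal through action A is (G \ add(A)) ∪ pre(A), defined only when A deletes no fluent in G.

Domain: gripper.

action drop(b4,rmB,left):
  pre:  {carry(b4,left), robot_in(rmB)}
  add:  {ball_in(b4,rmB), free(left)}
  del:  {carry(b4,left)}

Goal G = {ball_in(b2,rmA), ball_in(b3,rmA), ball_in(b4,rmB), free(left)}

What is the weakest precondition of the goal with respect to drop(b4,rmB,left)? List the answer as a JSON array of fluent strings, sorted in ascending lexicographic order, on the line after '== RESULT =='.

Compute (G \ add) ∪ pre:
  G ∩ del = {}  (empty — regression defined)
  G \ add = {ball_in(b2,rmA), ball_in(b3,rmA), ball_in(b4,rmB), free(left)} \ {ball_in(b4,rmB), free(left)} = {ball_in(b2,rmA), ball_in(b3,rmA)}
  ∪ pre   = {ball_in(b2,rmA), ball_in(b3,rmA)} ∪ {carry(b4,left), robot_in(rmB)}
          = {ball_in(b2,rmA), ball_in(b3,rmA), carry(b4,left), robot_in(rmB)}

== RESULT ==
["ball_in(b2,rmA)", "ball_in(b3,rmA)", "carry(b4,left)", "robot_in(rmB)"]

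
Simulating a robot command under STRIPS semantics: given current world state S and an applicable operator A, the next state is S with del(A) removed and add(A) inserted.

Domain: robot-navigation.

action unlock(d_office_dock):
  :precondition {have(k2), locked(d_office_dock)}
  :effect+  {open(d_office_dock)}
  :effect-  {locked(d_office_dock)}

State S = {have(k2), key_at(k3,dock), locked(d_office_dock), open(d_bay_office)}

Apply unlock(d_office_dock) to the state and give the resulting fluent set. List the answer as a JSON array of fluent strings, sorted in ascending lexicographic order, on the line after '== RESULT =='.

Compute (S \ del) ∪ add:
  pre ⊆ S: {have(k2), locked(d_office_dock)} ⊆ S  — applicable
  S \ del = {have(k2), key_at(k3,dock), open(d_bay_office)}
  ∪ add   = {have(k2), key_at(k3,dock), open(d_bay_office), open(d_office_dock)}

== RESULT ==
["have(k2)", "key_at(k3,dock)", "open(d_bay_office)", "open(d_office_dock)"]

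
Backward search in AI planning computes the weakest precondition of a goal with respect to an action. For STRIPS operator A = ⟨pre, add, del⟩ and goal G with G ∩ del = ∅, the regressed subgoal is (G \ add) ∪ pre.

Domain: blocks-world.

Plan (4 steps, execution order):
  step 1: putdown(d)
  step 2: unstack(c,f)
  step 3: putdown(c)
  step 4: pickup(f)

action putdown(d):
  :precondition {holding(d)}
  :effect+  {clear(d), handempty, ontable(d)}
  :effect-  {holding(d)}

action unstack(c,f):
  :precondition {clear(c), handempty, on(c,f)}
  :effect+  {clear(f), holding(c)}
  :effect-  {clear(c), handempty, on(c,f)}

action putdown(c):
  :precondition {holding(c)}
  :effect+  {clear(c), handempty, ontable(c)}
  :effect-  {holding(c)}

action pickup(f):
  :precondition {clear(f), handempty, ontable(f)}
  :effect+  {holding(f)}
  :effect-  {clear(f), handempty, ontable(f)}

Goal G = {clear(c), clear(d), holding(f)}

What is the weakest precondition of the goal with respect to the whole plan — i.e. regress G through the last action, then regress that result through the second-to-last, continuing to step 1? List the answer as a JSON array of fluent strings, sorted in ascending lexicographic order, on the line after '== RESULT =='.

Work backward from the goal:
  through step 4 (pickup(f)): drop {holding(f)}, keep {clear(c), clear(d)}, require {clear(f), handempty, ontable(f)}
    → {clear(c), clear(d), clear(f), handempty, ontable(f)}
  through step 3 (putdown(c)): drop {clear(c), handempty}, keep {clear(d), clear(f), ontable(f)}, require {holding(c)}
    → {clear(d), clear(f), holding(c), ontable(f)}
  through step 2 (unstack(c,f)): drop {clear(f), holding(c)}, keep {clear(d), ontable(f)}, require {clear(c), handempty, on(c,f)}
    → {clear(c), clear(d), handempty, on(c,f), ontable(f)}
  through step 1 (putdown(d)): drop {clear(d), handempty}, keep {clear(c), on(c,f), ontable(f)}, require {holding(d)}
    → {clear(c), holding(d), on(c,f), ontable(f)}

== RESULT ==
["clear(c)", "holding(d)", "on(c,f)", "ontable(f)"]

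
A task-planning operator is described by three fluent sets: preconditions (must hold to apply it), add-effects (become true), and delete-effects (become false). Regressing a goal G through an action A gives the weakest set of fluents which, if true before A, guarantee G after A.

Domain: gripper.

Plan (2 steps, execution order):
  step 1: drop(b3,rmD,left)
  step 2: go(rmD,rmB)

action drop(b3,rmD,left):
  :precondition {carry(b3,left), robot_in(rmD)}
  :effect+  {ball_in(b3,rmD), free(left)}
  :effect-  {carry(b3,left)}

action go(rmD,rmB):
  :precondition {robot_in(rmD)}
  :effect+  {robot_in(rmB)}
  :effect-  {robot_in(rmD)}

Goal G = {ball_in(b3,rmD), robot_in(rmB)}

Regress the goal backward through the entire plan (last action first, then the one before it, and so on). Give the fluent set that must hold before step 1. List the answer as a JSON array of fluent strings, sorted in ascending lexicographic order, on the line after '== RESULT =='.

Work backward from the goal:
  through step 2 (go(rmD,rmB)): drop {robot_in(rmB)}, keep {ball_in(b3,rmD)}, require {robot_in(rmD)}
    → {ball_in(b3,rmD), robot_in(rmD)}
  through step 1 (drop(b3,rmD,left)): drop {ball_in(b3,rmD)}, keep {robot_in(rmD)}, require {carry(b3,left), robot_in(rmD)}
    → {carry(b3,left), robot_in(rmD)}

== RESULT ==
["carry(b3,left)", "robot_in(rmD)"]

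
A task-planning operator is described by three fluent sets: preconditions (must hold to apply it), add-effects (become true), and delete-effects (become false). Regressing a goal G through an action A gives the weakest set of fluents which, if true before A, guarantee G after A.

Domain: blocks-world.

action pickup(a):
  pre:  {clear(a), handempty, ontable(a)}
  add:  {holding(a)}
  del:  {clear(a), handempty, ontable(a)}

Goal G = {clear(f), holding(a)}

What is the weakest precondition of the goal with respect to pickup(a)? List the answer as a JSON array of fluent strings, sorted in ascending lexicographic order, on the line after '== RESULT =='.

Regress:
  G ∩ del = {}  (empty — regression defined)
  G \ add = {clear(f), holding(a)} \ {holding(a)} = {clear(f)}
  ∪ pre   = {clear(f)} ∪ {clear(a), handempty, ontable(a)}
          = {clear(a), clear(f), handempty, ontable(a)}

== RESULT ==
["clear(a)", "clear(f)", "handempty", "ontable(a)"]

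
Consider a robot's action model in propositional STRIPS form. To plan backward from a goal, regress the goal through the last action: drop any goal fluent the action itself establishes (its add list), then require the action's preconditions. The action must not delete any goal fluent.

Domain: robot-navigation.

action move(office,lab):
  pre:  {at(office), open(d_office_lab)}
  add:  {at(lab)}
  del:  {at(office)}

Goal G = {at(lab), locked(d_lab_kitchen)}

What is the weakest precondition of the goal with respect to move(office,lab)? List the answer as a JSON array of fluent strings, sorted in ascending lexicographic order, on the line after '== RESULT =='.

Regress:
  G ∩ del = {}  (empty — regression defined)
  G \ add = {at(lab), locked(d_lab_kitchen)} \ {at(lab)} = {locked(d_lab_kitchen)}
  ∪ pre   = {locked(d_lab_kitchen)} ∪ {at(office), open(d_office_lab)}
          = {at(office), locked(d_lab_kitchen), open(d_office_lab)}

== RESULT ==
["at(office)", "locked(d_lab_kitchen)", "open(d_office_lab)"]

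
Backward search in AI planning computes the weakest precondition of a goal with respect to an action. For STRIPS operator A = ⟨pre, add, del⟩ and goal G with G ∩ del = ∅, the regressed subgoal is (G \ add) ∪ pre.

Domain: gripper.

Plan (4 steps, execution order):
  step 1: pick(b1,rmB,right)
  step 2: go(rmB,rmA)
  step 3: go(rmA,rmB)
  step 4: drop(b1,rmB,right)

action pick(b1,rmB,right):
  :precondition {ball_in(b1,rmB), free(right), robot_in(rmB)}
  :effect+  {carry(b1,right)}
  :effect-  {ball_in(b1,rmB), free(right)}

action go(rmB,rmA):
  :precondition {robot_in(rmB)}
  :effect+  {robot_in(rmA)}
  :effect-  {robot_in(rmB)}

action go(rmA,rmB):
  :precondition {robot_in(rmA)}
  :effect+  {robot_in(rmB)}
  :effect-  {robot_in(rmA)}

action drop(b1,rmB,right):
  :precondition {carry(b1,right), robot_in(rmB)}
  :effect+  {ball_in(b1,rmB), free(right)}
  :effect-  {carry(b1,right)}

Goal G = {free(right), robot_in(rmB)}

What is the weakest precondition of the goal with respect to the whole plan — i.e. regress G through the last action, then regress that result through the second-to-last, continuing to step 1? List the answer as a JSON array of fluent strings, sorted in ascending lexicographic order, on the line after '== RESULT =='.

Regress step by step:
  through step 4 (drop(b1,rmB,right)): drop {free(right)}, keep {robot_in(rmB)}, require {carry(b1,right), robot_in(rmB)}
    → {carry(b1,right), robot_in(rmB)}
  through step 3 (go(rmA,rmB)): drop {robot_in(rmB)}, keep {carry(b1,right)}, require {robot_in(rmA)}
    → {carry(b1,right), robot_in(rmA)}
  through step 2 (go(rmB,rmA)): drop {robot_in(rmA)}, keep {carry(b1,right)}, require {robot_in(rmB)}
    → {carry(b1,right), robot_in(rmB)}
  through step 1 (pick(b1,rmB,right)): drop {carry(b1,right)}, keep {robot_in(rmB)}, require {ball_in(b1,rmB), free(right), robot_in(rmB)}
    → {ball_in(b1,rmB), free(right), robot_in(rmB)}

== RESULT ==
["ball_in(b1,rmB)", "free(right)", "robot_in(rmB)"]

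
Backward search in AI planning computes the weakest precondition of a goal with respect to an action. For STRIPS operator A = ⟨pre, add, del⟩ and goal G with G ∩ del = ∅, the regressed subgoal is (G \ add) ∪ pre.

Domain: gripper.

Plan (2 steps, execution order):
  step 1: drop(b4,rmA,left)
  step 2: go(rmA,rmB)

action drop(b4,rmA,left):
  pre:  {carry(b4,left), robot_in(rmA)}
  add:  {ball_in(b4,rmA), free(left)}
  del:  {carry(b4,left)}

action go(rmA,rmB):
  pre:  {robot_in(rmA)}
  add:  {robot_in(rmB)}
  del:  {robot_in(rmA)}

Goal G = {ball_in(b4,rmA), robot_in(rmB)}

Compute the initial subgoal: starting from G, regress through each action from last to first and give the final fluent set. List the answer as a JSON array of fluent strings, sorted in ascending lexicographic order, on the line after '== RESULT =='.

Work backward from the goal:
  through step 2 (go(rmA,rmB)): drop {robot_in(rmB)}, keep {ball_in(b4,rmA)}, require {robot_in(rmA)}
    → {ball_in(b4,rmA), robot_in(rmA)}
  through step 1 (drop(b4,rmA,left)): drop {ball_in(b4,rmA)}, keep {robot_in(rmA)}, require {carry(b4,left), robot_in(rmA)}
    → {carry(b4,left), robot_in(rmA)}

== RESULT ==
["carry(b4,left)", "robot_in(rmA)"]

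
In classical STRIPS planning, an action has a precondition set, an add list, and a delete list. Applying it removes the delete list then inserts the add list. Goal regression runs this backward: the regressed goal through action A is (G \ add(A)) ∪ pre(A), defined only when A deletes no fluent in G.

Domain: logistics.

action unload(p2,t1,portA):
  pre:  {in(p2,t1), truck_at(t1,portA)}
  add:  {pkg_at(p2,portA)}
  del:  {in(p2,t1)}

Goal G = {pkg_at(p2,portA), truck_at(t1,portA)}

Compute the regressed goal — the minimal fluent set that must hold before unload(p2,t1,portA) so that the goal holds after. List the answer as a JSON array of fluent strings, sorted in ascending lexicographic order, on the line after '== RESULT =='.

Regress:
  G ∩ del = {}  (empty — regression defined)
  G \ add = {pkg_at(p2,portA), truck_at(t1,portA)} \ {pkg_at(p2,portA)} = {truck_at(t1,portA)}
  ∪ pre   = {truck_at(t1,portA)} ∪ {in(p2,t1), truck_at(t1,portA)}
          = {in(p2,t1), truck_at(t1,portA)}

== RESULT ==
["in(p2,t1)", "truck_at(t1,portA)"]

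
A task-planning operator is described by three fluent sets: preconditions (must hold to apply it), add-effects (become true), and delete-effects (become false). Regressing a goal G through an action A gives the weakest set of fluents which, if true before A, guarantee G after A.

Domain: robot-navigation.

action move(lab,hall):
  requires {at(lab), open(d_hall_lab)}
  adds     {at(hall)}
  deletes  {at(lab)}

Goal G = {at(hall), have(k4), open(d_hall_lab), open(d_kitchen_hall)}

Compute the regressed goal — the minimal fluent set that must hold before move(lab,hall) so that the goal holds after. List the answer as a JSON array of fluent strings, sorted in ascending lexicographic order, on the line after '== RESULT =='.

Regress:
  G ∩ del = {}  (empty — regression defined)
  G \ add = {at(hall), have(k4), open(d_hall_lab), open(d_kitchen_hall)} \ {at(hall)} = {have(k4), open(d_hall_lab), open(d_kitchen_hall)}
  ∪ pre   = {have(k4), open(d_hall_lab), open(d_kitchen_hall)} ∪ {at(lab), open(d_hall_lab)}
          = {at(lab), have(k4), open(d_hall_lab), open(d_kitchen_hall)}

== RESULT ==
["at(lab)", "have(k4)", "open(d_hall_lab)", "open(d_kitchen_hall)"]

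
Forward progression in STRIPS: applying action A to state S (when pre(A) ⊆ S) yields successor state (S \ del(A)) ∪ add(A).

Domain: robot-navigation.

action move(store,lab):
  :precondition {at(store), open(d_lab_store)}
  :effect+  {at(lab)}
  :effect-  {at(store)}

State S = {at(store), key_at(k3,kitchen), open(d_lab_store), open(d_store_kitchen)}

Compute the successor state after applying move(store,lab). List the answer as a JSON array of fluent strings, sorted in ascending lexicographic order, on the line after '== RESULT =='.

Progress:
  pre ⊆ S: {at(store), open(d_lab_store)} ⊆ S  — applicable
  S \ del = {key_at(k3,kitchen), open(d_lab_store), open(d_store_kitchen)}
  ∪ add   = {at(lab), key_at(k3,kitchen), open(d_lab_store), open(d_store_kitchen)}

== RESULT ==
["at(lab)", "key_at(k3,kitchen)", "open(d_lab_store)", "open(d_store_kitchen)"]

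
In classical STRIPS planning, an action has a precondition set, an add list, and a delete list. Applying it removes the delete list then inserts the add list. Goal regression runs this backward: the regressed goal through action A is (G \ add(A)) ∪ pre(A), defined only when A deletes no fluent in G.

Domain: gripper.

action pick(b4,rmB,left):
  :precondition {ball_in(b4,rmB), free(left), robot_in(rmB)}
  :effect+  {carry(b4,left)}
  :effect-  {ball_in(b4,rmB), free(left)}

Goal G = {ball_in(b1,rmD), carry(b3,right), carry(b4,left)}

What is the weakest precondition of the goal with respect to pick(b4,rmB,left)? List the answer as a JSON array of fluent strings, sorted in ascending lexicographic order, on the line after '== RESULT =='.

Regress:
  G ∩ del = {}  (empty — regression defined)
  G \ add = {ball_in(b1,rmD), carry(b3,right), carry(b4,left)} \ {carry(b4,left)} = {ball_in(b1,rmD), carry(b3,right)}
  ∪ pre   = {ball_in(b1,rmD), carry(b3,right)} ∪ {ball_in(b4,rmB), free(left), robot_in(rmB)}
          = {ball_in(b1,rmD), ball_in(b4,rmB), carry(b3,right), free(left), robot_in(rmB)}

== RESULT ==
["ball_in(b1,rmD)", "ball_in(b4,rmB)", "carry(b3,right)", "free(left)", "robot_in(rmB)"]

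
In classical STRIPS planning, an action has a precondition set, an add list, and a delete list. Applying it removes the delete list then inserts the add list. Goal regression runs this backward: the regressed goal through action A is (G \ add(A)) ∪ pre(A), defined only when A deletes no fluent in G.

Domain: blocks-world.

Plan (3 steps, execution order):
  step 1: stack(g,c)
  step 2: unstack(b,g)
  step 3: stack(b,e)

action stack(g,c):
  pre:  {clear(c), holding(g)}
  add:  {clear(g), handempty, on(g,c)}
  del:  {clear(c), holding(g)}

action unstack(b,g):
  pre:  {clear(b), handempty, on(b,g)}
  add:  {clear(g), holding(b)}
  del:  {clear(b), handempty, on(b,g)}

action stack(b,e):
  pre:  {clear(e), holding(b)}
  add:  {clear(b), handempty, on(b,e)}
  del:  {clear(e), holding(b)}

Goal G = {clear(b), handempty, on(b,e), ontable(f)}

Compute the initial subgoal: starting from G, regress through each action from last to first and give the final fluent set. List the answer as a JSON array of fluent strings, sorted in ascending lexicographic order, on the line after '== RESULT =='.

Regress step by step:
  through step 3 (stack(b,e)): drop {clear(b), handempty, on(b,e)}, keep {ontable(f)}, require {clear(e), holding(b)}
    → {clear(e), holding(b), ontable(f)}
  through step 2 (unstack(b,g)): drop {holding(b)}, keep {clear(e), ontable(f)}, require {clear(b), handempty, on(b,g)}
    → {clear(b), clear(e), handempty, on(b,g), ontable(f)}
  through step 1 (stack(g,c)): drop {handempty}, keep {clear(b), clear(e), on(b,g), ontable(f)}, require {clear(c), holding(g)}
    → {clear(b), clear(c), clear(e), holding(g), on(b,g), ontable(f)}

== RESULT ==
["clear(b)", "clear(c)", "clear(e)", "holding(g)", "on(b,g)", "ontable(f)"]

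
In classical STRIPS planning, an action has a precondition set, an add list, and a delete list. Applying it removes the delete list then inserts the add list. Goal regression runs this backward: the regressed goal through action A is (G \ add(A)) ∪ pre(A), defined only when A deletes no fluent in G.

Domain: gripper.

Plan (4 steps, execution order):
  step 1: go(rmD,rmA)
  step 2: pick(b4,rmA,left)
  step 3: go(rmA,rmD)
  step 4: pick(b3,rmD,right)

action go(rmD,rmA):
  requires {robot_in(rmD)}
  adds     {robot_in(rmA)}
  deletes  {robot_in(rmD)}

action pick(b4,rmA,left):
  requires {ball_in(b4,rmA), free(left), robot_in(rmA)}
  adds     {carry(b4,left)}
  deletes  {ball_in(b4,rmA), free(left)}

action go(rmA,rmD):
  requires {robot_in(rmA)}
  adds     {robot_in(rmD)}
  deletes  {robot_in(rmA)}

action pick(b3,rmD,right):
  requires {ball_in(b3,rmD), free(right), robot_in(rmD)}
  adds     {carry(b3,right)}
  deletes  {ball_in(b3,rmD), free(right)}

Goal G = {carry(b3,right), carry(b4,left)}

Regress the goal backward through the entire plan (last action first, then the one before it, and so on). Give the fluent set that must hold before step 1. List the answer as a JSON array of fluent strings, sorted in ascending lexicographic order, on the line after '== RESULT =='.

Regress step by step:
  through step 4 (pick(b3,rmD,right)): drop {carry(b3,right)}, keep {carry(b4,left)}, require {ball_in(b3,rmD), free(right), robot_in(rmD)}
    → {ball_in(b3,rmD), carry(b4,left), free(right), robot_in(rmD)}
  through step 3 (go(rmA,rmD)): drop {robot_in(rmD)}, keep {ball_in(b3,rmD), carry(b4,left), free(right)}, require {robot_in(rmA)}
    → {ball_in(b3,rmD), carry(b4,left), free(right), robot_in(rmA)}
  through step 2 (pick(b4,rmA,left)): drop {carry(b4,left)}, keep {ball_in(b3,rmD), free(right), robot_in(rmA)}, require {ball_in(b4,rmA), free(left), robot_in(rmA)}
    → {ball_in(b3,rmD), ball_in(b4,rmA), free(left), free(right), robot_in(rmA)}
  through step 1 (go(rmD,rmA)): drop {robot_in(rmA)}, keep {ball_in(b3,rmD), ball_in(b4,rmA), free(left), free(right)}, require {robot_in(rmD)}
    → {ball_in(b3,rmD), ball_in(b4,rmA), free(left), free(right), robot_in(rmD)}

== RESULT ==
["ball_in(b3,rmD)", "ball_in(b4,rmA)", "free(left)", "free(right)", "robot_in(rmD)"]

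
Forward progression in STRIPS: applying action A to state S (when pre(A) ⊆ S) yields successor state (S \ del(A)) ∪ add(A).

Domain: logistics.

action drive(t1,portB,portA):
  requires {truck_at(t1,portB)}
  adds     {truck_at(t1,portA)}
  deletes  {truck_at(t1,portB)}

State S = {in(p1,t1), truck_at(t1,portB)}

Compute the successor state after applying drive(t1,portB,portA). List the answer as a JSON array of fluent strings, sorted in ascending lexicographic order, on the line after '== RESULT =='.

Compute (S \ del) ∪ add:
  pre ⊆ S: {truck_at(t1,portB)} ⊆ S  — applicable
  S \ del = {in(p1,t1)}
  ∪ add   = {in(p1,t1), truck_at(t1,portA)}

== RESULT ==
["in(p1,t1)", "truck_at(t1,portA)"]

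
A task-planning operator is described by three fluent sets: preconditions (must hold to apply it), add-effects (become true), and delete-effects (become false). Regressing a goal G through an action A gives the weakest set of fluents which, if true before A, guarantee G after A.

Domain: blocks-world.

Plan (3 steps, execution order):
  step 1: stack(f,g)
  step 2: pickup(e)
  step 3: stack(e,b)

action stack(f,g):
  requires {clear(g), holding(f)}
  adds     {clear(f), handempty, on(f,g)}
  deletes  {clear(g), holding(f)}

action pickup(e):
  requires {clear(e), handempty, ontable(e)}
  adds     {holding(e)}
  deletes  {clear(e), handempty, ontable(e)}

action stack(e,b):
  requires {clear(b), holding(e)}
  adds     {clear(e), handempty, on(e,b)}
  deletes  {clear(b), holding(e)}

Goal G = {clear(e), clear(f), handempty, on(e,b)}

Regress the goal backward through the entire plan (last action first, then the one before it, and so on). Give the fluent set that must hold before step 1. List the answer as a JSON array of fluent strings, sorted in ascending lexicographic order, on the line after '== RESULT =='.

Regress step by step:
  through step 3 (stack(e,b)): drop {clear(e), handempty, on(e,b)}, keep {clear(f)}, require {clear(b), holding(e)}
    → {clear(b), clear(f), holding(e)}
  through step 2 (pickup(e)): drop {holding(e)}, keep {clear(b), clear(f)}, require {clear(e), handempty, ontable(e)}
    → {clear(b), clear(e), clear(f), handempty, ontable(e)}
  through step 1 (stack(f,g)): drop {clear(f), handempty}, keep {clear(b), clear(e), ontable(e)}, require {clear(g), holding(f)}
    → {clear(b), clear(e), clear(g), holding(f), ontable(e)}

== RESULT ==
["clear(b)", "clear(e)", "clear(g)", "holding(f)", "ontable(e)"]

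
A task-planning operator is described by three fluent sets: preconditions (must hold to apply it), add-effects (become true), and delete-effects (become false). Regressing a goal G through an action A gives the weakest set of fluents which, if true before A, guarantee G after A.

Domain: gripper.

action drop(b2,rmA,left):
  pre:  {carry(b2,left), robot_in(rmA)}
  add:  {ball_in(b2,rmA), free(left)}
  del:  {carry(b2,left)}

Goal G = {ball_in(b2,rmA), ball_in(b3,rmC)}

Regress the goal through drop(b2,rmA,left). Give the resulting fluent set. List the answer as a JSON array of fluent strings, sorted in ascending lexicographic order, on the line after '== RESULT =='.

Compute (G \ add) ∪ pre:
  G ∩ del = {}  (empty — regression defined)
  G \ add = {ball_in(b2,rmA), ball_in(b3,rmC)} \ {ball_in(b2,rmA), free(left)} = {ball_in(b3,rmC)}
  ∪ pre   = {ball_in(b3,rmC)} ∪ {carry(b2,left), robot_in(rmA)}
          = {ball_in(b3,rmC), carry(b2,left), robot_in(rmA)}

== RESULT ==
["ball_in(b3,rmC)", "carry(b2,left)", "robot_in(rmA)"]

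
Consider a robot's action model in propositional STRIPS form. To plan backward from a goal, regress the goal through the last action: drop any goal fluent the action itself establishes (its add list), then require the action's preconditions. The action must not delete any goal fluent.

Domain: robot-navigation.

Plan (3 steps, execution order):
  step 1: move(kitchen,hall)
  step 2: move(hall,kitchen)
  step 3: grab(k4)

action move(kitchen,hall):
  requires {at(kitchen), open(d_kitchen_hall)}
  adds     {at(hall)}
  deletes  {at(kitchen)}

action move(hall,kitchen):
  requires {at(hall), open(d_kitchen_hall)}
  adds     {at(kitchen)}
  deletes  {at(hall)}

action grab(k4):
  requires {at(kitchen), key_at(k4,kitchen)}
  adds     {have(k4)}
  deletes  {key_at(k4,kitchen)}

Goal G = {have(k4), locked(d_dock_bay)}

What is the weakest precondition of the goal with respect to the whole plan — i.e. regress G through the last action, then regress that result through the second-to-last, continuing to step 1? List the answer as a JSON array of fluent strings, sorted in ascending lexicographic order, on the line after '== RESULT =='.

Regress step by step:
  through step 3 (grab(k4)): drop {have(k4)}, keep {locked(d_dock_bay)}, require {at(kitchen), key_at(k4,kitchen)}
    → {at(kitchen), key_at(k4,kitchen), locked(d_dock_bay)}
  through step 2 (move(hall,kitchen)): drop {at(kitchen)}, keep {key_at(k4,kitchen), locked(d_dock_bay)}, require {at(hall), open(d_kitchen_hall)}
    → {at(hall), key_at(k4,kitchen), locked(d_dock_bay), open(d_kitchen_hall)}
  through step 1 (move(kitchen,hall)): drop {at(hall)}, keep {key_at(k4,kitchen), locked(d_dock_bay), open(d_kitchen_hall)}, require {at(kitchen), open(d_kitchen_hall)}
    → {at(kitchen), key_at(k4,kitchen), locked(d_dock_bay), open(d_kitchen_hall)}

== RESULT ==
["at(kitchen)", "key_at(k4,kitchen)", "locked(d_dock_bay)", "open(d_kitchen_hall)"]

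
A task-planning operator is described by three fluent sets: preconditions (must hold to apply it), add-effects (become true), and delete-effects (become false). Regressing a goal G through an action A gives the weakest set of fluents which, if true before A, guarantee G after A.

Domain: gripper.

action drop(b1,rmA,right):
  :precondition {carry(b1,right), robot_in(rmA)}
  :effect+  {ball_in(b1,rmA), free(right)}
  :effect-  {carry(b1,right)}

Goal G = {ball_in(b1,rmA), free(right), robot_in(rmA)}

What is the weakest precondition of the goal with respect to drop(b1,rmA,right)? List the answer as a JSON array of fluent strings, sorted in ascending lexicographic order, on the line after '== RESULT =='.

Regress:
  G ∩ del = {}  (empty — regression defined)
  G \ add = {ball_in(b1,rmA), free(right), robot_in(rmA)} \ {ball_in(b1,rmA), free(right)} = {robot_in(rmA)}
  ∪ pre   = {robot_in(rmA)} ∪ {carry(b1,right), robot_in(rmA)}
          = {carry(b1,right), robot_in(rmA)}

== RESULT ==
["carry(b1,right)", "robot_in(rmA)"]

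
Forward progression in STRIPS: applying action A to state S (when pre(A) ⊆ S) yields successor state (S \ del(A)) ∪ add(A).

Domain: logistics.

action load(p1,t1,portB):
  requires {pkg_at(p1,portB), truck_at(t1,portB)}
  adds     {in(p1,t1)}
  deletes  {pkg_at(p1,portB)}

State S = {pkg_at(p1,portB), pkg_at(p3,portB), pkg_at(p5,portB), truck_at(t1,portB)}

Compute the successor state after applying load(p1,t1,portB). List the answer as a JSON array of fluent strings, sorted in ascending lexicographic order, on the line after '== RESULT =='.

Compute (S \ del) ∪ add:
  pre ⊆ S: {pkg_at(p1,portB), truck_at(t1,portB)} ⊆ S  — applicable
  S \ del = {pkg_at(p3,portB), pkg_at(p5,portB), truck_at(t1,portB)}
  ∪ add   = {in(p1,t1), pkg_at(p3,portB), pkg_at(p5,portB), truck_at(t1,portB)}

== RESULT ==
["in(p1,t1)", "pkg_at(p3,portB)", "pkg_at(p5,portB)", "truck_at(t1,portB)"]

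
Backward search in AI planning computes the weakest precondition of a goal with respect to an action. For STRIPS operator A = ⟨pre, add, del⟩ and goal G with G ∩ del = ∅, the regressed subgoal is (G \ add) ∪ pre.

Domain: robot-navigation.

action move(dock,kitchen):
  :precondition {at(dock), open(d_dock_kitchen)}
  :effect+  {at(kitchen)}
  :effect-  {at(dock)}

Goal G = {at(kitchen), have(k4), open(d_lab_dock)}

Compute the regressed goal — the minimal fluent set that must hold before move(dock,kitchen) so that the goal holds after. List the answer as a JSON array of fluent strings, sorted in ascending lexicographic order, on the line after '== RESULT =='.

Compute (G \ add) ∪ pre:
  G ∩ del = {}  (empty — regression defined)
  G \ add = {at(kitchen), have(k4), open(d_lab_dock)} \ {at(kitchen)} = {have(k4), open(d_lab_dock)}
  ∪ pre   = {have(k4), open(d_lab_dock)} ∪ {at(dock), open(d_dock_kitchen)}
          = {at(dock), have(k4), open(d_dock_kitchen), open(d_lab_dock)}

== RESULT ==
["at(dock)", "have(k4)", "open(d_dock_kitchen)", "open(d_lab_dock)"]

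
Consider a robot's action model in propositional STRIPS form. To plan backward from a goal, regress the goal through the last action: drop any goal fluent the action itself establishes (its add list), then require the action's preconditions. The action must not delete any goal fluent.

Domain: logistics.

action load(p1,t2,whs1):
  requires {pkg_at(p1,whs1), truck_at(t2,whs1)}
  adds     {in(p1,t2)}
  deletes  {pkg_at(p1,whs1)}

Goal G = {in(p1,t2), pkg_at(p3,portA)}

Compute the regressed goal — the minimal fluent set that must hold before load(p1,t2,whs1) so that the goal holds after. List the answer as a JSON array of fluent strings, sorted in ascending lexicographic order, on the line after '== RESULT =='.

Compute (G \ add) ∪ pre:
  G ∩ del = {}  (empty — regression defined)
  G \ add = {in(p1,t2), pkg_at(p3,portA)} \ {in(p1,t2)} = {pkg_at(p3,portA)}
  ∪ pre   = {pkg_at(p3,portA)} ∪ {pkg_at(p1,whs1), truck_at(t2,whs1)}
          = {pkg_at(p1,whs1), pkg_at(p3,portA), truck_at(t2,whs1)}

== RESULT ==
["pkg_at(p1,whs1)", "pkg_at(p3,portA)", "truck_at(t2,whs1)"]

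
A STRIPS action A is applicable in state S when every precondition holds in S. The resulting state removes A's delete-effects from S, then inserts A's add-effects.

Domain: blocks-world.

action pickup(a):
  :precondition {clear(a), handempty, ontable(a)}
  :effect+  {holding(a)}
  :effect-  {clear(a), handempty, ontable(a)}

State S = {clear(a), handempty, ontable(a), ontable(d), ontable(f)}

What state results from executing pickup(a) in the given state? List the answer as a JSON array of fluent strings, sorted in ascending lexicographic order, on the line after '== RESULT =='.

Progress:
  pre ⊆ S: {clear(a), handempty, ontable(a)} ⊆ S  — applicable
  S \ del = {ontable(d), ontable(f)}
  ∪ add   = {holding(a), ontable(d), ontable(f)}

== RESULT ==
["holding(a)", "ontable(d)", "ontable(f)"]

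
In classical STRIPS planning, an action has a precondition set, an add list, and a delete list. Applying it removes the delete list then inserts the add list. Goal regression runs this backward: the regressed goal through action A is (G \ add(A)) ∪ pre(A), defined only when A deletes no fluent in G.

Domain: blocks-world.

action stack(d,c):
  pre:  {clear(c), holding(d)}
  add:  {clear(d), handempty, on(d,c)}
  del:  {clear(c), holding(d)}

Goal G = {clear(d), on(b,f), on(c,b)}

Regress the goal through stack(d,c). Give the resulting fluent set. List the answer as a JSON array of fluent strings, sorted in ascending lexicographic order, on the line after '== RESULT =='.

Regress:
  G ∩ del = {}  (empty — regression defined)
  G \ add = {clear(d), on(b,f), on(c,b)} \ {clear(d), handempty, on(d,c)} = {on(b,f), on(c,b)}
  ∪ pre   = {on(b,f), on(c,b)} ∪ {clear(c), holding(d)}
          = {clear(c), holding(d), on(b,f), on(c,b)}

== RESULT ==
["clear(c)", "holding(d)", "on(b,f)", "on(c,b)"]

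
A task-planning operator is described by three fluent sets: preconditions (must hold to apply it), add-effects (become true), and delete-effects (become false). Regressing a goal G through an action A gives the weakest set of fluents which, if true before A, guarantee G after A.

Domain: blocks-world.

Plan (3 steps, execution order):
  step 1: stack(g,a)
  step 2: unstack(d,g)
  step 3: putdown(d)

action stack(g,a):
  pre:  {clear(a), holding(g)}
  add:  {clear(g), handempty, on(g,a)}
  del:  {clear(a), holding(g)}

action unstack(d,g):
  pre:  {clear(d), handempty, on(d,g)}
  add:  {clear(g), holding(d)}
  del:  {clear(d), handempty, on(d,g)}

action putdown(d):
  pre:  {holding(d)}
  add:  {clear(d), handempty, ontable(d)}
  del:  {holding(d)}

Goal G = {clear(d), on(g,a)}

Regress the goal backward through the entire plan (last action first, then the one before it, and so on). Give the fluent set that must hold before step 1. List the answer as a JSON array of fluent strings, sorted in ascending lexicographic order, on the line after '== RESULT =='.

Regress step by step:
  through step 3 (putdown(d)): drop {clear(d)}, keep {on(g,a)}, require {holding(d)}
    → {holding(d), on(g,a)}
  through step 2 (unstack(d,g)): drop {holding(d)}, keep {on(g,a)}, require {clear(d), handempty, on(d,g)}
    → {clear(d), handempty, on(d,g), on(g,a)}
  through step 1 (stack(g,a)): drop {handempty, on(g,a)}, keep {clear(d), on(d,g)}, require {clear(a), holding(g)}
    → {clear(a), clear(d), holding(g), on(d,g)}

== RESULT ==
["clear(a)", "clear(d)", "holding(g)", "on(d,g)"]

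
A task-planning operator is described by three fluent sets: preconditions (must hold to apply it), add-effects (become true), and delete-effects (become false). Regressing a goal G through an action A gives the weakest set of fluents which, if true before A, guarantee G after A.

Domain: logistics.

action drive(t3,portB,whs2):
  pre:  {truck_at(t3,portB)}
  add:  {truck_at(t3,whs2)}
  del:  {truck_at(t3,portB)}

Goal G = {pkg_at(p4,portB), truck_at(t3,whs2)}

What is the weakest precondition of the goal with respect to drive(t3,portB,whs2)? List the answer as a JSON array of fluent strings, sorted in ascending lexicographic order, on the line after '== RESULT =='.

Regress:
  G ∩ del = {}  (empty — regression defined)
  G \ add = {pkg_at(p4,portB), truck_at(t3,whs2)} \ {truck_at(t3,whs2)} = {pkg_at(p4,portB)}
  ∪ pre   = {pkg_at(p4,portB)} ∪ {truck_at(t3,portB)}
          = {pkg_at(p4,portB), truck_at(t3,portB)}

== RESULT ==
["pkg_at(p4,portB)", "truck_at(t3,portB)"]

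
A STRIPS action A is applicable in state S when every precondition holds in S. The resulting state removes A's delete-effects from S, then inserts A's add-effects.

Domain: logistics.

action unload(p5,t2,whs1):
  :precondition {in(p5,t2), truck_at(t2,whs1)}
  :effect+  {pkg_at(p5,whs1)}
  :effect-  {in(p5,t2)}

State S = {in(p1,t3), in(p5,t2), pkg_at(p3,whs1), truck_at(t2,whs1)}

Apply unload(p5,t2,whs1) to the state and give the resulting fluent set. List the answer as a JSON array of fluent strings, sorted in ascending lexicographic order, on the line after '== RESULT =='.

Compute (S \ del) ∪ add:
  pre ⊆ S: {in(p5,t2), truck_at(t2,whs1)} ⊆ S  — applicable
  S \ del = {in(p1,t3), pkg_at(p3,whs1), truck_at(t2,whs1)}
  ∪ add   = {in(p1,t3), pkg_at(p3,whs1), pkg_at(p5,whs1), truck_at(t2,whs1)}

== RESULT ==
["in(p1,t3)", "pkg_at(p3,whs1)", "pkg_at(p5,whs1)", "truck_at(t2,whs1)"]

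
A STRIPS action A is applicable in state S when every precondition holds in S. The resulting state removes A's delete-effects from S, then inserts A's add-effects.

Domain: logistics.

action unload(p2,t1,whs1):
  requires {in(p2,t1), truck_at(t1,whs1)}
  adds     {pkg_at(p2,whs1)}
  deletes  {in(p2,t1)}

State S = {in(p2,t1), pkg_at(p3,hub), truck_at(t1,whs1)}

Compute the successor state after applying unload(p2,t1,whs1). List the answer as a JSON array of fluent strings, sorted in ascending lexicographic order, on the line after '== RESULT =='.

Compute (S \ del) ∪ add:
  pre ⊆ S: {in(p2,t1), truck_at(t1,whs1)} ⊆ S  — applicable
  S \ del = {pkg_at(p3,hub), truck_at(t1,whs1)}
  ∪ add   = {pkg_at(p2,whs1), pkg_at(p3,hub), truck_at(t1,whs1)}

== RESULT ==
["pkg_at(p2,whs1)", "pkg_at(p3,hub)", "truck_at(t1,whs1)"]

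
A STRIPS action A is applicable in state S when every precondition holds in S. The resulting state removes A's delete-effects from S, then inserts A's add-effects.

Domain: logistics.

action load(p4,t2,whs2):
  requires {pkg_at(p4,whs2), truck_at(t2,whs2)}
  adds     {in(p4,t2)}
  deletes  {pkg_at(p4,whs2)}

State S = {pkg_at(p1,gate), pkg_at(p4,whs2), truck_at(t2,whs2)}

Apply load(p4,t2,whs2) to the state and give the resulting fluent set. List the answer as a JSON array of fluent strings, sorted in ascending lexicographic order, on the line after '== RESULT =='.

Compute (S \ del) ∪ add:
  pre ⊆ S: {pkg_at(p4,whs2), truck_at(t2,whs2)} ⊆ S  — applicable
  S \ del = {pkg_at(p1,gate), truck_at(t2,whs2)}
  ∪ add   = {in(p4,t2), pkg_at(p1,gate), truck_at(t2,whs2)}

== RESULT ==
["in(p4,t2)", "pkg_at(p1,gate)", "truck_at(t2,whs2)"]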